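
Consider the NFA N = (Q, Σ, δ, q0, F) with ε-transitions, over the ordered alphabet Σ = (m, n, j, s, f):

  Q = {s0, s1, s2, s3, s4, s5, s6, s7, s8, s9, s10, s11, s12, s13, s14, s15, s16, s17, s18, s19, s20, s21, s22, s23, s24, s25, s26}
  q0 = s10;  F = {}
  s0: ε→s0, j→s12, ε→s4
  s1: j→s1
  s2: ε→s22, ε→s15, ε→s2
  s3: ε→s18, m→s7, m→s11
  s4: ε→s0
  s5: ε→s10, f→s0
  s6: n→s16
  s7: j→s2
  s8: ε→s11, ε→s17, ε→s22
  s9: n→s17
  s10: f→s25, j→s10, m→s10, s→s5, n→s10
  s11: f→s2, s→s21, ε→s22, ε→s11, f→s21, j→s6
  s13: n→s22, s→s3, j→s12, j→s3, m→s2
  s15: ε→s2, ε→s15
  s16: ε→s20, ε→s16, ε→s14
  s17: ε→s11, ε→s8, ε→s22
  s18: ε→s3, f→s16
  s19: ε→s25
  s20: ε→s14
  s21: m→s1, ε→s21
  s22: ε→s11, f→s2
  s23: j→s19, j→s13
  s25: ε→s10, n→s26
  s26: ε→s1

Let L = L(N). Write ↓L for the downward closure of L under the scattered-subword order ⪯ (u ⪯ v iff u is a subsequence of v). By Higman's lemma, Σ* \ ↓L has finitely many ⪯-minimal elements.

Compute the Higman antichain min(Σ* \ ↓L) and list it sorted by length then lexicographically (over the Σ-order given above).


min(Σ*\↓L) = [ε].

|Q|=27, |F|=0, |δ|=56 (28 ε).
min D↑ (1 st, q0=0, F={0}): 0:m→0,n→0,j→0,s→0,f→0.
ε ∈ L(D↑) — L = ∅.


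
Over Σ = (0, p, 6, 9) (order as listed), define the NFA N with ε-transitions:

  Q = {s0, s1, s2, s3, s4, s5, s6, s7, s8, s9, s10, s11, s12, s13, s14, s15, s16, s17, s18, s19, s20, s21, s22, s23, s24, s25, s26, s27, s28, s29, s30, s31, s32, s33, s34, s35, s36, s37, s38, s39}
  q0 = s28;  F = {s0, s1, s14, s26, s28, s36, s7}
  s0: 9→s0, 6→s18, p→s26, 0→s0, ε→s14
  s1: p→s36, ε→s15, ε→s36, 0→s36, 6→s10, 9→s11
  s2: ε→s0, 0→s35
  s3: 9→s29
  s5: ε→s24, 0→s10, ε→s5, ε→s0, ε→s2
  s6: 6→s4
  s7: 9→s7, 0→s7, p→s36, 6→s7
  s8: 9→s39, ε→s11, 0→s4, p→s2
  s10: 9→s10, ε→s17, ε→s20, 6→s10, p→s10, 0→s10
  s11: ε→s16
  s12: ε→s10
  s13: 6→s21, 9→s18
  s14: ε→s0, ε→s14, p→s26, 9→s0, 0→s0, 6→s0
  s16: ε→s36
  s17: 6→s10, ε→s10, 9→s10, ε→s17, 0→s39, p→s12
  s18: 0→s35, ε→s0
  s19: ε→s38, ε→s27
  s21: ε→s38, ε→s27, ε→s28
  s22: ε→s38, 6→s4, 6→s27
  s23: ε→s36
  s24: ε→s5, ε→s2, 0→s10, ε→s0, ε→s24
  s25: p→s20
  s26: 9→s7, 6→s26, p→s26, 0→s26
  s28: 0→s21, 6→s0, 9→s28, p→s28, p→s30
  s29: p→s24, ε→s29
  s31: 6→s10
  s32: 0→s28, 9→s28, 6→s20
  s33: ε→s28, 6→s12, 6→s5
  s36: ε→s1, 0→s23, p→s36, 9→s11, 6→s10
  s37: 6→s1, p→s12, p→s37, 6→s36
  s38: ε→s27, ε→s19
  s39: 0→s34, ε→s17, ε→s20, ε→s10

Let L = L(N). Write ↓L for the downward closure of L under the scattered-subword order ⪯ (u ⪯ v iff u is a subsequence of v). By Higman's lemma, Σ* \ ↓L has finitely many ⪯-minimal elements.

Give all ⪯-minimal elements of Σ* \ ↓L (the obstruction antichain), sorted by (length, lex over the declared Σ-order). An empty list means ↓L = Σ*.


|Q|=40, |F|=7, |δ|=101 (38 ε).
min D↑ (6 st, q0=0, F={5}): 0:0→0,p→0,6→1,9→0 1:0→1,p→2,6→1,9→1 2:0→2,p→2,6→2,9→3 3:0→3,p→4,6→3,9→3 4:0→4,p→4,6→5,9→4 5:0→5,p→5,6→5,9→5 [Hopcroft].
'6p9p6': N↓-sim [24, 18, 14, 13, 12, 6] end={s10,s12,s17,s20,s34,s39} rej; 5/5 deletions ∈↓L.
1 minimals (antichain).

min(Σ*\↓L) = [6p9p6].


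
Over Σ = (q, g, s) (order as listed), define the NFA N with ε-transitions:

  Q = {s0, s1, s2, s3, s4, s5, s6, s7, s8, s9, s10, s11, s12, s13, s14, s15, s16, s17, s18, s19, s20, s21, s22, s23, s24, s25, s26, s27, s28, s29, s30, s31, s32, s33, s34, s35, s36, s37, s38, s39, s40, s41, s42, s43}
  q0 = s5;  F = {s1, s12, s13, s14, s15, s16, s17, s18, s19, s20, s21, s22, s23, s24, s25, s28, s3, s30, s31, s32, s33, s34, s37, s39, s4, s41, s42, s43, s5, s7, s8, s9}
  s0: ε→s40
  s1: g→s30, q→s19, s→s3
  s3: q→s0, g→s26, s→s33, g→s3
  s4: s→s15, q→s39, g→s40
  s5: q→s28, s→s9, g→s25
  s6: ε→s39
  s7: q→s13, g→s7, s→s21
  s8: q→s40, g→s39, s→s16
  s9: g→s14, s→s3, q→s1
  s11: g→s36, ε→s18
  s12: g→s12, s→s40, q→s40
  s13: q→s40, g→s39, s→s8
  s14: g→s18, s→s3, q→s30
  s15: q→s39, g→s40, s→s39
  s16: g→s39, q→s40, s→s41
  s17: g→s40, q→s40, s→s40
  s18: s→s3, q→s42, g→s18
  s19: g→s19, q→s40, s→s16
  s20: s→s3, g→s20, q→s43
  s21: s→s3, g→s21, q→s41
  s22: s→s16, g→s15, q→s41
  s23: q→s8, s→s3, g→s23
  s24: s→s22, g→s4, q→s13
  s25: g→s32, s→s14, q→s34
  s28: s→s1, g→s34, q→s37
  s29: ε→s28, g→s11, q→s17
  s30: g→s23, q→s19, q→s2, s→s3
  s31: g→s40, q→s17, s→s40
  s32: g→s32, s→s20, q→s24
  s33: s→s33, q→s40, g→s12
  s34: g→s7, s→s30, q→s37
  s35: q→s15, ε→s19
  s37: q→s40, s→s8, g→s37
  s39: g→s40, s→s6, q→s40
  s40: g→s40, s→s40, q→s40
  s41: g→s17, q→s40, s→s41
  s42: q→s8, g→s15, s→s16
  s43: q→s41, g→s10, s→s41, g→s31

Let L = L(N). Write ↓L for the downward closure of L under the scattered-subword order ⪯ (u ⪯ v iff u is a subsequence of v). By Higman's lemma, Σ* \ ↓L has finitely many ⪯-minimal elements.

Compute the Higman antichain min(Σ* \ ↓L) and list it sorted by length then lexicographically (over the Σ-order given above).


min(Σ*\↓L) = [qqq, ssq, qqsgg, ggqgg, sssgs, ggsqgs].

|Q|=44, |F|=32, |δ|=111 (5 ε).
min D↑ (33 st, q0=0, F={10}): 0:q→1,g→2,s→3 1:q→4,g→5,s→6 2:q→5,g→7,s→8 3:q→6,g→8,s→9 4:q→10,g→4,s→11 5:q→4,g→12,s→13 6:q→14,g→13,s→9 7:q→15,g→7,s→16 8:q→13,g→17,s→9 9:q→10,g→9,s→18 10:q→10,g→10,s→10 11:q→10,g→19,s→20 12:q→21,g→12,s→22 13:q→14,g→23,s→9 14:q→10,g→14,s→20 15:q→21,g→24,s→25 16:q→26,g→16,s→9 17:q→27,g→17,s→9 18:q→10,g→28,s→18 19:q→10,g→10,s→19 20:q→10,g→19,s→29 21:q→10,g→19,s→11 22:q→29,g→22,s→9 23:q→11,g→23,s→9 24:q→19,g→10,s→30 25:q→29,g→30,s→20 26:q→29,g→31,s→29 27:q→11,g→30,s→20 28:q→10,g→28,s→10 29:q→10,g→32,s→29 30:q→19,g→10,s→19 31:q→32,g→10,s→10 32:q→10,g→10,s→10.
'qqq': |S_i|=[38, 31, 12, 1] end={s40} rej; 3/3 single-dels accept.
'ssq': run [38, 28, 11, 2] end={s0,s40} — reject; 3/3 single-dels accept.
'qqsgg': N↓-sim [38, 31, 12, 7, 4, 1] end={s40} ∉↓L; 5/5 deletions ∈↓L.
'ggqgg': |S_i|=[38, 34, 29, 17, 8, 1] end={s40} rej; 5/5 single-dels accept.
'sssgs': N↓-sim [38, 28, 11, 7, 3, 1] end={s40} — reject; 5/5 del acc.
'ggsqgs': run [38, 34, 29, 19, 9, 4, 1] end={s40} ∉↓L; 6/6 del acc.
6 words, ⪯-incomp.


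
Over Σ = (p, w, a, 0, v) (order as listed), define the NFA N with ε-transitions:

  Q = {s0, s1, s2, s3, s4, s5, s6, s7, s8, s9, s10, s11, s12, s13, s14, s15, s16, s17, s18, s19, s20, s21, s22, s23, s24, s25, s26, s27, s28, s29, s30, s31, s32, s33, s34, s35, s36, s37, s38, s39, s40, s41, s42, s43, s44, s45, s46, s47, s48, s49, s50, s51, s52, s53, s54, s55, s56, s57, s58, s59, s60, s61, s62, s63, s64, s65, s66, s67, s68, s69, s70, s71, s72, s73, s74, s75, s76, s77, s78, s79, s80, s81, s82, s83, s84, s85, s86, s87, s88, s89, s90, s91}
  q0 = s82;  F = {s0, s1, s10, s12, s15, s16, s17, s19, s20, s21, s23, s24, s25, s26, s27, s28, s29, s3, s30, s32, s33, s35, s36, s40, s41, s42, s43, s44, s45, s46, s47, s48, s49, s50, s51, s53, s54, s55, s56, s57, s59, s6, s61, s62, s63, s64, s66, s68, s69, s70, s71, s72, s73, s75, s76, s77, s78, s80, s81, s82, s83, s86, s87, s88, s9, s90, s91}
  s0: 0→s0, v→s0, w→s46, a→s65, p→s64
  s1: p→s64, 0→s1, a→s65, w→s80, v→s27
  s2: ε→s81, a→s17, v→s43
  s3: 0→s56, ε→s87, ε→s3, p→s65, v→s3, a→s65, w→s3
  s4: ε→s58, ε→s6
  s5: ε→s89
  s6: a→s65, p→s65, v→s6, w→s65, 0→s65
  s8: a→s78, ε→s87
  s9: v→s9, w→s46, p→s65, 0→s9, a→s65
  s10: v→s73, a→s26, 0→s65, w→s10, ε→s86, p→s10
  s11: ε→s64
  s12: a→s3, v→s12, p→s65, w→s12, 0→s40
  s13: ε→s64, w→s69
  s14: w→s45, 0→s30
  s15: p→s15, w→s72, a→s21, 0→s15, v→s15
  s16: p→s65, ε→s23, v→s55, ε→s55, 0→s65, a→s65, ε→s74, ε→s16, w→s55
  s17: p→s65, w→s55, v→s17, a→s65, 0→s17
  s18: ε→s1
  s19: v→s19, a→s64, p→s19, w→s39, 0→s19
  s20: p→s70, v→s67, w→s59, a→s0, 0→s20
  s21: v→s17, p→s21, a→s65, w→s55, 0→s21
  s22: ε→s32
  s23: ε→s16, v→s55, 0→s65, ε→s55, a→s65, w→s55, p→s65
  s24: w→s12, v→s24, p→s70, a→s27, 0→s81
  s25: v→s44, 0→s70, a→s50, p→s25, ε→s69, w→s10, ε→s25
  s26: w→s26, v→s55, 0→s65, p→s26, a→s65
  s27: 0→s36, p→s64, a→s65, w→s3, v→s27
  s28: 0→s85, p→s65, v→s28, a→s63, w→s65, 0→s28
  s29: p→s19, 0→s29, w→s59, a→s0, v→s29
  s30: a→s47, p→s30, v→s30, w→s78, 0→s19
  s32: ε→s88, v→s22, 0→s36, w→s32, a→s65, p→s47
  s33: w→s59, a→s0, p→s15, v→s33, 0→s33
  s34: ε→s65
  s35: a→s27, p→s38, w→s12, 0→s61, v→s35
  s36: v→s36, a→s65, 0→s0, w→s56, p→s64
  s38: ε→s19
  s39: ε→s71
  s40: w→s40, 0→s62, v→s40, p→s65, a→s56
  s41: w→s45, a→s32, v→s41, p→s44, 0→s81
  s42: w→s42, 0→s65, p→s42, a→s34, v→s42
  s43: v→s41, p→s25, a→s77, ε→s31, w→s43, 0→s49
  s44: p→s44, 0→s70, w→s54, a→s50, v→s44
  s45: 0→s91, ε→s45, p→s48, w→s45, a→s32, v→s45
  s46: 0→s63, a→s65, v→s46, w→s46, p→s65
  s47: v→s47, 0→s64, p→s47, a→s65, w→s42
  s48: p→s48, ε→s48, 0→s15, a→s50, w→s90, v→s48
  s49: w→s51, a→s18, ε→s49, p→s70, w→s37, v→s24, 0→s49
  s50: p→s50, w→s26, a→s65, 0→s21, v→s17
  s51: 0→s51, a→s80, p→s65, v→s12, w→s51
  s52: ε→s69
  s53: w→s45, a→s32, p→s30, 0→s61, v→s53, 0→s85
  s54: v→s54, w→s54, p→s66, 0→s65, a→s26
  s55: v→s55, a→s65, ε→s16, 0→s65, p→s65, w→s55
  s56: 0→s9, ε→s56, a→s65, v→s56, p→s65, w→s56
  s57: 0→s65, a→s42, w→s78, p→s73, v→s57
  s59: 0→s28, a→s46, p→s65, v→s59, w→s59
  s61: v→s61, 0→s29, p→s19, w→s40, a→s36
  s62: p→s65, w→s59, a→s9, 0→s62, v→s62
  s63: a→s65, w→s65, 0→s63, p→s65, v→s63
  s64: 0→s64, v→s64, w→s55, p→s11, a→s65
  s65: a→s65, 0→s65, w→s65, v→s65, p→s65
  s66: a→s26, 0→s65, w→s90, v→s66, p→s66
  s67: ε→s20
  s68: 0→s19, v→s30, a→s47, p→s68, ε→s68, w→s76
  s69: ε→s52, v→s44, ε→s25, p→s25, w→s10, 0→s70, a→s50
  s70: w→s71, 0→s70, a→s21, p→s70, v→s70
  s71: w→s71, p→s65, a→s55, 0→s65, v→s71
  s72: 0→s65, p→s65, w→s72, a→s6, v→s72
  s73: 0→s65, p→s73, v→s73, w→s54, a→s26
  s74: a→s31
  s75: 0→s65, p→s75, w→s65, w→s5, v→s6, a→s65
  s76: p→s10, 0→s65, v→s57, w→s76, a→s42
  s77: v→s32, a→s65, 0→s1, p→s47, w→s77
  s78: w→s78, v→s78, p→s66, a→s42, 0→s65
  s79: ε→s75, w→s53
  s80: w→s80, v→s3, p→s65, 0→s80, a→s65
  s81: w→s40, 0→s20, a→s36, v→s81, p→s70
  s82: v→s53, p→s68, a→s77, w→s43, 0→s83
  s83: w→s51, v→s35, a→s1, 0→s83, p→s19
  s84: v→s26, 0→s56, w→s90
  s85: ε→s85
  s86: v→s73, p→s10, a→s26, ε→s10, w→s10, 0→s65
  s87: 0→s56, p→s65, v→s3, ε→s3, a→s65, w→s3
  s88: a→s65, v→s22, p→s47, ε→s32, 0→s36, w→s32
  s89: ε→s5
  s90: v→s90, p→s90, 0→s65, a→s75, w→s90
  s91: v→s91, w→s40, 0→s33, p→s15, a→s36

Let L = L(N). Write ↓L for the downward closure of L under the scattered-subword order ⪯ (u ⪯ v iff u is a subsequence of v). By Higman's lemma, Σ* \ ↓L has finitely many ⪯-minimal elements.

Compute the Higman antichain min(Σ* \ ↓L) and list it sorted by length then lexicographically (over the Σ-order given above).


Antichain: [aa, pw0, 0wp, wpavp, vwpwaw, v00w0w].

|Q|=92, |F|=67, |δ|=396 (41 ε).
min D↑ (62 st, q0=0, F={13}): 0:p→1,w→2,a→3,0→4,v→5 1:p→1,w→6,a→7,0→8,v→9 2:p→10,w→2,a→3,0→11,v→12 3:p→7,w→3,a→13,0→14,v→15 4:p→8,w→16,a→14,0→4,v→17 5:p→9,w→18,a→15,0→19,v→5 6:p→20,w→6,a→21,0→13,v→22 7:p→7,w→21,a→13,0→23,v→7 8:p→8,w→24,a→23,0→8,v→8 9:p→9,w→25,a→7,0→8,v→9 10:p→10,w→20,a→26,0→27,v→28 11:p→27,w→16,a→14,0→11,v→29 12:p→28,w→18,a→15,0→30,v→12 13:p→13,w→13,a→13,0→13,v→13 14:p→23,w→31,a→13,0→14,v→32 15:p→7,w→15,a→13,0→33,v→15 16:p→13,w→16,a→31,0→16,v→34 17:p→8,w→34,a→32,0→19,v→17 18:p→35,w→18,a→15,0→36,v→18 19:p→8,w→37,a→33,0→38,v→19 20:p→20,w→20,a→39,0→13,v→40 21:p→21,w→21,a→13,0→13,v→21 22:p→40,w→25,a→21,0→13,v→22 23:p→23,w→41,a→13,0→23,v→23 24:p→13,w→24,a→41,0→13,v→24 25:p→42,w→25,a→21,0→13,v→25 26:p→26,w→39,a→13,0→43,v→44 27:p→27,w→24,a→43,0→27,v→27 28:p→28,w→45,a→26,0→27,v→28 29:p→27,w→34,a→32,0→30,v→29 30:p→27,w→37,a→33,0→46,v→30 31:p→13,w→31,a→13,0→31,v→47 32:p→23,w→47,a→13,0→33,v→32 33:p→23,w→48,a→13,0→49,v→33 34:p→13,w→34,a→47,0→37,v→34 35:p→35,w→50,a→26,0→51,v→35 36:p→51,w→37,a→33,0→52,v→36 37:p→13,w→37,a→48,0→53,v→37 38:p→8,w→54,a→49,0→38,v→38 39:p→39,w→39,a→13,0→13,v→41 40:p→40,w→45,a→39,0→13,v→40 41:p→13,w→41,a→13,0→13,v→41 42:p→42,w→50,a→39,0→13,v→42 43:p→43,w→41,a→13,0→43,v→44 44:p→13,w→41,a→13,0→44,v→44 45:p→42,w→45,a→39,0→13,v→45 46:p→27,w→54,a→49,0→46,v→46 47:p→13,w→47,a→13,0→48,v→47 48:p→13,w→48,a→13,0→55,v→48 49:p→23,w→56,a→13,0→49,v→49 50:p→50,w→50,a→57,0→13,v→50 51:p→51,w→58,a→43,0→51,v→51 52:p→51,w→54,a→49,0→52,v→52 53:p→13,w→54,a→55,0→53,v→53 54:p→13,w→54,a→56,0→59,v→54 55:p→13,w→56,a→13,0→55,v→55 56:p→13,w→56,a→13,0→60,v→56 57:p→57,w→13,a→13,0→13,v→61 58:p→13,w→58,a→61,0→13,v→58 59:p→13,w→13,a→60,0→59,v→59 60:p→13,w→13,a→13,0→60,v→60 61:p→13,w→13,a→13,0→13,v→61 (ε-aug+det+¬).
'aa': run [82, 35, 3] end={s31,s34,s65} rej; 2/2 single-dels accept.
'pw0': N↓-sim [82, 42, 25, 1] end={s65} ∉↓L; 3/3 del acc.
'0wp': run [82, 49, 25, 1] end={s65} — reject; 3/3 deletions ∈↓L.
'wpavp': run [82, 72, 34, 15, 8, 1] end={s65} ∉↓L; 5/5 single-dels accept.
'vwpwaw': N↓-sim [82, 65, 48, 24, 15, 7, 3] end={s5,s65,s89} — reject; 6/6 single-dels accept.
'v00w0w': |S_i|=[82, 65, 35, 29, 15, 4, 1] end={s65} ∉↓L; 6/6 del acc.
6 minimals (antichain).


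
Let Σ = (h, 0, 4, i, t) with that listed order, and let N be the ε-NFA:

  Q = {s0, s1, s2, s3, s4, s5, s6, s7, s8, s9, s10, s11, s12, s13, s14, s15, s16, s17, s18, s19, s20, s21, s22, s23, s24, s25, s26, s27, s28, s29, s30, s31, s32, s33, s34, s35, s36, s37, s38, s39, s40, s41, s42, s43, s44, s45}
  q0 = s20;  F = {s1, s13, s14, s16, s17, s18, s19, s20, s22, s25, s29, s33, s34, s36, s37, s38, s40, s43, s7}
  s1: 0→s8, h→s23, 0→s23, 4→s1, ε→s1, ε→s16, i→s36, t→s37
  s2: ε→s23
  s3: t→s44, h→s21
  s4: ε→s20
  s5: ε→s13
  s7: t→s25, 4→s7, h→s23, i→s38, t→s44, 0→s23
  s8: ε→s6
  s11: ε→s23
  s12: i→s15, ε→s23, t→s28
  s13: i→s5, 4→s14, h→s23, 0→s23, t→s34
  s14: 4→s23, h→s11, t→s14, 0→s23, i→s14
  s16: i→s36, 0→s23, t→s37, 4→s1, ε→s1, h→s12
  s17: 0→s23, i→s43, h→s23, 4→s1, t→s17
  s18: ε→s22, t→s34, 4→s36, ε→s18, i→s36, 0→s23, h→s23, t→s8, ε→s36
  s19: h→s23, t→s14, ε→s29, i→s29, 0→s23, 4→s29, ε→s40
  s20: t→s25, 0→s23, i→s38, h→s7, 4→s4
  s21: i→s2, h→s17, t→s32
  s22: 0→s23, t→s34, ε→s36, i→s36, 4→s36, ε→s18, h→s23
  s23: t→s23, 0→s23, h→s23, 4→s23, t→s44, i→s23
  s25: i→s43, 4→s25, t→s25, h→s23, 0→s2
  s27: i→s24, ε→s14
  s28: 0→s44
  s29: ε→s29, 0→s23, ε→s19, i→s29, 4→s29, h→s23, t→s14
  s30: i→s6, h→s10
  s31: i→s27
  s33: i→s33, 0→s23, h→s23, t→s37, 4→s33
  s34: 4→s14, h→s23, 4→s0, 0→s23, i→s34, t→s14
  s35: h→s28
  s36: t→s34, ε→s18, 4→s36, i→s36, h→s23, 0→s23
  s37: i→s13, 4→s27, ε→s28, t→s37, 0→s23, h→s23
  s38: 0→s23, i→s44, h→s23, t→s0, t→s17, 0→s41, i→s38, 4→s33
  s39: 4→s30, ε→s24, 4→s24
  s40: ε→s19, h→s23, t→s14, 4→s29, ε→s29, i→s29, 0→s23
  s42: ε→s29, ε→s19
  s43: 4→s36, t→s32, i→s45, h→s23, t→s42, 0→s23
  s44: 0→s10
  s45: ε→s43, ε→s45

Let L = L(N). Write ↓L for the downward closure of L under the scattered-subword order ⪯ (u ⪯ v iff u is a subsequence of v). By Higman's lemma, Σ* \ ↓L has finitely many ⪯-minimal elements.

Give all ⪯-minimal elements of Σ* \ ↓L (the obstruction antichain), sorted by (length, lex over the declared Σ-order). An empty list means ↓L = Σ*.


|Q|=46, |F|=19, |δ|=153 (28 ε).
min D↑ (15 st, q0=0, F={2}): 0:h→1,0→2,4→0,i→3,t→4 1:h→2,0→2,4→1,i→3,t→4 2:h→2,0→2,4→2,i→2,t→2 3:h→2,0→2,4→5,i→3,t→6 4:h→2,0→2,4→4,i→7,t→4 5:h→2,0→2,4→5,i→5,t→8 6:h→2,0→2,4→9,i→7,t→6 7:h→2,0→2,4→10,i→7,t→11 8:h→2,0→2,4→12,i→13,t→8 9:h→2,0→2,4→9,i→10,t→8 10:h→2,0→2,4→10,i→10,t→14 11:h→2,0→2,4→11,i→11,t→12 12:h→2,0→2,4→2,i→12,t→12 13:h→2,0→2,4→12,i→13,t→14 14:h→2,0→2,4→12,i→14,t→12.
'0': N↓-sim [38, 7] end={s10,s2,s23,s41,s44,s6,s8} — reject; 1/1 del acc.
'hh': N↓-sim [38, 36, 7] end={s10,s11,s12,s15,s23,s28,s44} — reject; 2/2 single-dels accept.
'ih': run [38, 33, 7] end={s10,s11,s12,s15,s23,s28,s44} ∉↓L; 2/2 single-dels accept.
'th': N↓-sim [38, 32, 7] end={s10,s11,s12,s15,s23,s28,s44} rej; 2/2 deletions ∈↓L.
'i4t44': N↓-sim [38, 33, 26, 15, 8, 3] end={s10,s23,s44} — reject; 5/5 single-dels accept.
'titt4': N↓-sim [38, 32, 23, 14, 5, 3] end={s10,s23,s44} ∉↓L; 5/5 deletions ∈↓L.
6 minimals (antichain).

min(Σ*\↓L) = [0, hh, ih, th, i4t44, titt4].


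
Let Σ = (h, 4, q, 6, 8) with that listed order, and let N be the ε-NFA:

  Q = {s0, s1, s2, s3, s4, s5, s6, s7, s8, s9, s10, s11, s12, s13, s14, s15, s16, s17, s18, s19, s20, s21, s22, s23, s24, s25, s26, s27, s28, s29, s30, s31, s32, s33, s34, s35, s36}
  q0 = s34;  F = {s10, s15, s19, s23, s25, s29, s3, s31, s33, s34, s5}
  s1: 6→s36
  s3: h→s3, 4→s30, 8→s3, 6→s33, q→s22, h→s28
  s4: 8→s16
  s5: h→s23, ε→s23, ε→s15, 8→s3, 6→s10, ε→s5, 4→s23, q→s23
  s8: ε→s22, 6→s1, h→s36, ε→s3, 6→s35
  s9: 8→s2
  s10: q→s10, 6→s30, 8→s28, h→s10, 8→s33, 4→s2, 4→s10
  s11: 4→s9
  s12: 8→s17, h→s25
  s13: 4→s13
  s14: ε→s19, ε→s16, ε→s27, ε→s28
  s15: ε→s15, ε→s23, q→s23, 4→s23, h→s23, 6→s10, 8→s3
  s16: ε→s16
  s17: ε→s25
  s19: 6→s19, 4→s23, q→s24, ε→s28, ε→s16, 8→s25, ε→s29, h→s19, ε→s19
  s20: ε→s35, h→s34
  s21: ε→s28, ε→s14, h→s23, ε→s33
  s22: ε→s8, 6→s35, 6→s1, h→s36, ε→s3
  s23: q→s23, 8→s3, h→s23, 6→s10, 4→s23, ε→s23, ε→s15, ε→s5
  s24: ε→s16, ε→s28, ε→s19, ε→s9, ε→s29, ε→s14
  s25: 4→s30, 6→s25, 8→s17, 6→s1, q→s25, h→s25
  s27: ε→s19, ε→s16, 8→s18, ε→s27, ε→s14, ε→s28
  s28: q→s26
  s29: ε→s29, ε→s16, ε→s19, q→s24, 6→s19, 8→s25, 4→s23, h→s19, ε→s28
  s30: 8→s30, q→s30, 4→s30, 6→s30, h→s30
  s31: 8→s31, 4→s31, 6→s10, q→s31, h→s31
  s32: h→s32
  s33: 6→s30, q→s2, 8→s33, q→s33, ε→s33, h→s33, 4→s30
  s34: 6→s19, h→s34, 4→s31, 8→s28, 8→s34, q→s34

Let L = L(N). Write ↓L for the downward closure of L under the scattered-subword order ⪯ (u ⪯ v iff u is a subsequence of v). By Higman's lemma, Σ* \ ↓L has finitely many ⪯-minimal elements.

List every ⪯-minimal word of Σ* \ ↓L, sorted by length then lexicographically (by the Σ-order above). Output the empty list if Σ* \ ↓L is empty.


|Q|=37, |F|=11, |δ|=126 (42 ε).
min D↑ (9 st, q0=0, F={6}): 0:h→0,4→1,q→0,6→2,8→0 1:h→1,4→1,q→1,6→3,8→1 2:h→2,4→4,q→2,6→2,8→5 3:h→3,4→3,q→3,6→6,8→7 4:h→4,4→4,q→4,6→3,8→8 5:h→5,4→6,q→5,6→5,8→5 6:h→6,4→6,q→6,6→6,8→6 7:h→7,4→6,q→7,6→6,8→7 8:h→8,4→6,q→8,6→7,8→8 (ε-aug+det+¬).
'466': N↓-sim [27, 16, 9, 2] end={s30,s36} ∉↓L; 3/3 single-dels accept.
'684': |S_i|=[27, 25, 14, 1] end={s30} — reject; 3/3 single-dels accept.
2 obstructions.

min(Σ*\↓L) = [466, 684].


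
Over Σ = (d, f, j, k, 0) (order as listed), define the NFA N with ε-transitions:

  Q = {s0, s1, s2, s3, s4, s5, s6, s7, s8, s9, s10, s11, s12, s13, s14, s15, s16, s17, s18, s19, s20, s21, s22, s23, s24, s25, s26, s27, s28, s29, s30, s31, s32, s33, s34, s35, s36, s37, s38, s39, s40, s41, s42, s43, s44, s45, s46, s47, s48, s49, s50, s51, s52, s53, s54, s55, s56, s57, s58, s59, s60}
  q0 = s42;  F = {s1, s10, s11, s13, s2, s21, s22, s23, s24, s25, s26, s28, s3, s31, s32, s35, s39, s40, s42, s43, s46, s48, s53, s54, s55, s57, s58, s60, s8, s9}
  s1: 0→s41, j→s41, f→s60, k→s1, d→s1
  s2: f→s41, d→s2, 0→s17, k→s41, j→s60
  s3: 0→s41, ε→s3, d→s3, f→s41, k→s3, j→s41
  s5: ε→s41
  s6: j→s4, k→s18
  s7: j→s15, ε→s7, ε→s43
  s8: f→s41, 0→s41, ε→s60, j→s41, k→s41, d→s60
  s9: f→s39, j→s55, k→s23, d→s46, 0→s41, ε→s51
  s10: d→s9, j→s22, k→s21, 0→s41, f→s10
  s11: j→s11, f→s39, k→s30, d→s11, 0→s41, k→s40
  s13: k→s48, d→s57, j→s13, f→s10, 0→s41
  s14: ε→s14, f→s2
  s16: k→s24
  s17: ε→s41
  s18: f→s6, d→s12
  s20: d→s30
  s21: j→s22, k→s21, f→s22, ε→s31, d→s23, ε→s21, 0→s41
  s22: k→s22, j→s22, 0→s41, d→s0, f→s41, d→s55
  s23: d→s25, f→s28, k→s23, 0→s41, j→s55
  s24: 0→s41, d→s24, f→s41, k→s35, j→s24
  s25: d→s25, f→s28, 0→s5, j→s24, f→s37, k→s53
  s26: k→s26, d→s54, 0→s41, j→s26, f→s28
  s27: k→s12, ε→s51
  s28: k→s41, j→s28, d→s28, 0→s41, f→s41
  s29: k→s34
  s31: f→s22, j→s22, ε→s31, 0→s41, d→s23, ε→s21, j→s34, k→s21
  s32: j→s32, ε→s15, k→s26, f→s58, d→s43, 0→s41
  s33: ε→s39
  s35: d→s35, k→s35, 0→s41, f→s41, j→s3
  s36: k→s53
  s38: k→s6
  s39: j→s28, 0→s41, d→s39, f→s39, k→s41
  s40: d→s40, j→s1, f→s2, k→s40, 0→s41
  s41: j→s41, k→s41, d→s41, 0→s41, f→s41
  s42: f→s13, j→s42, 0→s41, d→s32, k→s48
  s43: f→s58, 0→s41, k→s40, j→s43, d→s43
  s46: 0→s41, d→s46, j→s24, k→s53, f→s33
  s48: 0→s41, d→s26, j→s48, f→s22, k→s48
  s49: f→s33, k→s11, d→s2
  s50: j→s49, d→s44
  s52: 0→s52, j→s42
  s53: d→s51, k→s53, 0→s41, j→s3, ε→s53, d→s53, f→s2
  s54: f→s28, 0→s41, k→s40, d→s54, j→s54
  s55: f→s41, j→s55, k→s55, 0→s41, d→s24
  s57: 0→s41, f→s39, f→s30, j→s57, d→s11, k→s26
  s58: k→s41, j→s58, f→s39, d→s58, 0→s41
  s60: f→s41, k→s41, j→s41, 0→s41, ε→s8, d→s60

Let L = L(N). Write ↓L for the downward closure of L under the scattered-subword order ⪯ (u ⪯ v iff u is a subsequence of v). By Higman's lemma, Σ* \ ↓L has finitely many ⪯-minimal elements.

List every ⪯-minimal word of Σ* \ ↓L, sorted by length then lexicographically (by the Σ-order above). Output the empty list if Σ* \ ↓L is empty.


|Q|=61, |F|=30, |δ|=197 (17 ε).
min D↑ (29 st, q0=0, F={4}): 0:d→1,f→2,j→0,k→3,0→4 1:d→5,f→6,j→1,k→7,0→4 2:d→8,f→9,j→2,k→3,0→4 3:d→7,f→10,j→3,k→3,0→4 4:d→4,f→4,j→4,k→4,0→4 5:d→5,f→6,j→5,k→11,0→4 6:d→6,f→12,j→6,k→4,0→4 7:d→13,f→14,j→7,k→7,0→4 8:d→15,f→12,j→8,k→7,0→4 9:d→16,f→9,j→10,k→17,0→4 10:d→18,f→4,j→10,k→10,0→4 11:d→11,f→19,j→20,k→11,0→4 12:d→12,f→12,j→14,k→4,0→4 13:d→13,f→14,j→13,k→11,0→4 14:d→14,f→4,j→14,k→4,0→4 15:d→15,f→12,j→15,k→11,0→4 16:d→21,f→12,j→18,k→22,0→4 17:d→22,f→10,j→10,k→17,0→4 18:d→23,f→4,j→18,k→18,0→4 19:d→19,f→4,j→24,k→4,0→4 20:d→20,f→24,j→4,k→20,0→4 21:d→21,f→12,j→23,k→25,0→4 22:d→26,f→14,j→18,k→22,0→4 23:d→23,f→4,j→23,k→27,0→4 24:d→24,f→4,j→4,k→4,0→4 25:d→25,f→19,j→28,k→25,0→4 26:d→26,f→14,j→23,k→25,0→4 27:d→27,f→4,j→28,k→27,0→4 28:d→28,f→4,j→4,k→28,0→4 (ε-aug+det+¬).
'0': run [40, 3] end={s17,s41,s5} rej; 1/1 del acc.
'dfk': run [40, 32, 11, 1] end={s41} — reject; 3/3 deletions ∈↓L.
'kff': N↓-sim [40, 27, 13, 1] end={s41} ∉↓L; 3/3 deletions ∈↓L.
'ffjf': |S_i|=[40, 36, 27, 11, 1] end={s41} rej; 4/4 del acc.
'ddkjj': run [40, 32, 24, 12, 5, 1] end={s41} ∉↓L; 5/5 deletions ∈↓L.
5 obstructions.

A = [0, dfk, kff, ffjf, ddkjj].


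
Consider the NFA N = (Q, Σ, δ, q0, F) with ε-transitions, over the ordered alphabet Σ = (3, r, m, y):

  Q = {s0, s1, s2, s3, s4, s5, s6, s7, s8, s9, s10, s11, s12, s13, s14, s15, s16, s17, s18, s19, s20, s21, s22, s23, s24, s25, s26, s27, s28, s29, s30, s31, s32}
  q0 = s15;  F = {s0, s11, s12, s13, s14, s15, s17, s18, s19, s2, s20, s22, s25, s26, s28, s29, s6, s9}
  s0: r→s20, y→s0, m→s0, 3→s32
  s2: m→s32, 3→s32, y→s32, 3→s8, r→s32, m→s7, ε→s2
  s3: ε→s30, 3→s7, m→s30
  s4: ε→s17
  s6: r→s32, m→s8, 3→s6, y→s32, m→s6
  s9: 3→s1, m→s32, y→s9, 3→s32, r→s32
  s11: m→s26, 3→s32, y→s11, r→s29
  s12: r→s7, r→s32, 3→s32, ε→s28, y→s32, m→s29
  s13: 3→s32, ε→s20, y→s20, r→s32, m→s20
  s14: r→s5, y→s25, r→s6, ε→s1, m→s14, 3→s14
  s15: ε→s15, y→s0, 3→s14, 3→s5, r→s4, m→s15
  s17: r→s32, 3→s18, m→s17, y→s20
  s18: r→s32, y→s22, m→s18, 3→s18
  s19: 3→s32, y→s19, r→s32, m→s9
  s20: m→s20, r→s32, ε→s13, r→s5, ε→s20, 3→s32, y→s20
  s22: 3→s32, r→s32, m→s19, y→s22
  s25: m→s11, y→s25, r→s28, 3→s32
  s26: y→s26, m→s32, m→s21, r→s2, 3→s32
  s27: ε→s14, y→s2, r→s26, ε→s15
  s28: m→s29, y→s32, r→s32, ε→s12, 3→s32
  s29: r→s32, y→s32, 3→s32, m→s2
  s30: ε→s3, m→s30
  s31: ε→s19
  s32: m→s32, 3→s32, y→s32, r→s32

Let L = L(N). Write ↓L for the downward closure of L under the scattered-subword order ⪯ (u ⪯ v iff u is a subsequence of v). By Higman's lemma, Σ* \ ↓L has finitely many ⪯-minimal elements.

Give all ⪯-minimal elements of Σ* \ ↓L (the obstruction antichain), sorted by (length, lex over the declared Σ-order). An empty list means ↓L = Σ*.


A = [rr, y3, 3ry, 3ymmm].

|Q|=33, |F|=18, |δ|=104 (14 ε).
min D↑ (17 st, q0=0, F={7}): 0:3→1,r→2,m→0,y→3 1:3→1,r→4,m→1,y→5 2:3→6,r→7,m→2,y→8 3:3→7,r→8,m→3,y→3 4:3→4,r→7,m→4,y→7 5:3→7,r→9,m→10,y→5 6:3→6,r→7,m→6,y→11 7:3→7,r→7,m→7,y→7 8:3→7,r→7,m→8,y→8 9:3→7,r→7,m→12,y→7 10:3→7,r→12,m→13,y→10 11:3→7,r→7,m→14,y→11 12:3→7,r→7,m→15,y→7 13:3→7,r→15,m→7,y→13 14:3→7,r→7,m→16,y→14 15:3→7,r→7,m→7,y→7 16:3→7,r→7,m→7,y→16.
'rr': N↓-sim [25, 18, 3] end={s32,s5,s7} ∉↓L; 2/2 single-dels accept.
'y3': N↓-sim [25, 19, 3] end={s1,s32,s8} ∉↓L; 2/2 del acc.
'3ry': run [25, 19, 9, 1] end={s32} rej; 3/3 deletions ∈↓L.
'3ymmm': N↓-sim [25, 19, 15, 11, 8, 3] end={s21,s32,s7} — reject; 5/5 single-dels accept.
4 minimals (antichain).


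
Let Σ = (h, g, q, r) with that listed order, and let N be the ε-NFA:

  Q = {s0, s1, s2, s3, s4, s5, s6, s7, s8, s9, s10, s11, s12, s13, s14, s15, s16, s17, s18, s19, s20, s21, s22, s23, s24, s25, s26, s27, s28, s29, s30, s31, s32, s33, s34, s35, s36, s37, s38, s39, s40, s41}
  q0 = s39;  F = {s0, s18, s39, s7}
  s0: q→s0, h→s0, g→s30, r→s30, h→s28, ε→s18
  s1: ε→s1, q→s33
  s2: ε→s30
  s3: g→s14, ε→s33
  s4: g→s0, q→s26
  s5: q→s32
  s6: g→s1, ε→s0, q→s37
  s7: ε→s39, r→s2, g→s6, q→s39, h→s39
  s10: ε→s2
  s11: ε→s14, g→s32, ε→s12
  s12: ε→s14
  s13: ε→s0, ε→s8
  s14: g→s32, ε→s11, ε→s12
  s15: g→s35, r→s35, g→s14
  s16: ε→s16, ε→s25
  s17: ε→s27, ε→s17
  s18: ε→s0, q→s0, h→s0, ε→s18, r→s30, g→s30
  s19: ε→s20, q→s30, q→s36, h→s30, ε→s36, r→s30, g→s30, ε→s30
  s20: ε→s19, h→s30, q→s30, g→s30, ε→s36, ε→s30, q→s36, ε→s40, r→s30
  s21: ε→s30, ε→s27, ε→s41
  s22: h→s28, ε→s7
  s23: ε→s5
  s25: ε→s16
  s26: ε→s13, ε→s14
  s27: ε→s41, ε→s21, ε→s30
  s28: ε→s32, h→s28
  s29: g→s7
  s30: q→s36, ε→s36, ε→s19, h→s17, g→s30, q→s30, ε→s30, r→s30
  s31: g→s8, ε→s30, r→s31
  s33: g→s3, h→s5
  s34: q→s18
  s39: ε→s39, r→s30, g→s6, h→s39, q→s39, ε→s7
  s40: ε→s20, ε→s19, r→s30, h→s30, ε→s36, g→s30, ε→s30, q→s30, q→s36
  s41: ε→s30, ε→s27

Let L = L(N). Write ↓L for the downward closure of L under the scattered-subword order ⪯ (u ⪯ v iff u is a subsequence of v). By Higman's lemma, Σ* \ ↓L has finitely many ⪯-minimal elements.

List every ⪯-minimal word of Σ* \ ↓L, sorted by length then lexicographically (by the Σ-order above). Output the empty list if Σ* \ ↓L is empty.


|Q|=42, |F|=4, |δ|=108 (51 ε).
min D↑ (3 st, q0=0, F={2}): 0:h→0,g→1,q→0,r→2 1:h→1,g→2,q→1,r→2 2:h→2,g→2,q→2,r→2 (ε-aug+det+¬).
'r': N↓-sim [25, 10] end={s17,s19,s2,s20,s21,s27,s30,s36,s40,s41} rej; 1/1 deletions ∈↓L.
'gg': N↓-sim [25, 22, 17] end={s1,s11,s12,s14,s17,s19,s20,s21,s27,s3,s30,s32,…} ∉↓L; 2/2 deletions ∈↓L.
2 obstructions.

min(Σ*\↓L) = [r, gg].


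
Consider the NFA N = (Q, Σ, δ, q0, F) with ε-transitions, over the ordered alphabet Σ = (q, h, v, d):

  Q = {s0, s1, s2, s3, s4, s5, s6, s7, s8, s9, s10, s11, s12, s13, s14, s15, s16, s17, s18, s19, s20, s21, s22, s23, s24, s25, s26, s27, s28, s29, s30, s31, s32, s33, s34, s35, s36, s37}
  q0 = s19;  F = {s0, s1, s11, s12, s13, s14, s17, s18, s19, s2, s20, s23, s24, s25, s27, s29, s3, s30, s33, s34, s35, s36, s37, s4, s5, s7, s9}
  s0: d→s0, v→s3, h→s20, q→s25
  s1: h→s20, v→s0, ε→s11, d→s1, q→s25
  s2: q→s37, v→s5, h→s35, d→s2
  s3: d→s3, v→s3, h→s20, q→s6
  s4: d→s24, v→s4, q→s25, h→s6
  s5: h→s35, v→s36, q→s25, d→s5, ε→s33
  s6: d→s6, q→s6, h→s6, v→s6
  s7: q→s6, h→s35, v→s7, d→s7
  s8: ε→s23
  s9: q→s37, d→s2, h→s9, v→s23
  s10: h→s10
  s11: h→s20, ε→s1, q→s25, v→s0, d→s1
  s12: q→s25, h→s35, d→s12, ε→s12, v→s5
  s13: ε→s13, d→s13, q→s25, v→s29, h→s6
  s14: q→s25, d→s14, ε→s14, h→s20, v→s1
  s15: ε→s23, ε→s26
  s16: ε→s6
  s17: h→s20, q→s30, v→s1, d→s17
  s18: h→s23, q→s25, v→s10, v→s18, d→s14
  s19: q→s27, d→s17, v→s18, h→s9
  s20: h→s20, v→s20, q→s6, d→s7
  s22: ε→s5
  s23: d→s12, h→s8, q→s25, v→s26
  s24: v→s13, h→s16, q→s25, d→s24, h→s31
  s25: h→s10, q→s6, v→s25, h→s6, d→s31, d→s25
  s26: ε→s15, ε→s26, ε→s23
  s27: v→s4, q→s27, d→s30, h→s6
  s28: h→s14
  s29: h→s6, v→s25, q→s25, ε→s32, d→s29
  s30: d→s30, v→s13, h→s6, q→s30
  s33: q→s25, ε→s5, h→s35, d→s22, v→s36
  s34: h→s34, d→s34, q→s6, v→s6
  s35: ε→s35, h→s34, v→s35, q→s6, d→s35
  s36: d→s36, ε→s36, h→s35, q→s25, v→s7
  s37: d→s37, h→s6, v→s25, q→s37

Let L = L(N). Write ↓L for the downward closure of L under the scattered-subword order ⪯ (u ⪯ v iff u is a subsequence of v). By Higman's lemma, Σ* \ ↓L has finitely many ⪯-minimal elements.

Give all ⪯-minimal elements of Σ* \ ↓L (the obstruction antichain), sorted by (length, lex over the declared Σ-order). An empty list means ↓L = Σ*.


|Q|=38, |F|=27, |δ|=136 (18 ε).
min D↑ (26 st, q0=0, F={5}): 0:q→1,h→2,v→3,d→4 1:q→1,h→5,v→6,d→7 2:q→8,h→2,v→9,d→10 3:q→11,h→9,v→3,d→12 4:q→7,h→13,v→14,d→4 5:q→5,h→5,v→5,d→5 6:q→11,h→5,v→6,d→15 7:q→7,h→5,v→16,d→7 8:q→8,h→5,v→11,d→8 9:q→11,h→9,v→9,d→17 10:q→8,h→18,v→19,d→10 11:q→5,h→5,v→11,d→11 12:q→11,h→13,v→14,d→12 13:q→5,h→13,v→13,d→20 14:q→11,h→13,v→21,d→14 15:q→11,h→5,v→16,d→15 16:q→11,h→5,v→22,d→16 17:q→11,h→18,v→19,d→17 18:q→5,h→23,v→18,d→18 19:q→11,h→18,v→24,d→19 20:q→5,h→18,v→20,d→20 21:q→11,h→13,v→25,d→21 22:q→11,h→5,v→11,d→22 23:q→5,h→23,v→5,d→23 24:q→11,h→18,v→20,d→24 25:q→5,h→13,v→25,d→25 (ε-aug+det+¬).
'qh': N↓-sim [36, 13, 4] end={s10,s16,s31,s6} — reject; 2/2 deletions ∈↓L.
'vqq': N↓-sim [36, 29, 4, 1] end={s6} rej; 3/3 del acc.
'dhq': N↓-sim [36, 27, 8, 1] end={s6} — reject; 3/3 deletions ∈↓L.
'hqvq': N↓-sim [36, 21, 5, 4, 1] end={s6} rej; 4/4 deletions ∈↓L.
'hdhhv': run [36, 21, 14, 4, 3, 1] end={s6} ∉↓L; 5/5 deletions ∈↓L.
'dvvvq': run [36, 27, 19, 13, 9, 1] end={s6} ∉↓L; 5/5 single-dels accept.
6 obstructions.

min(Σ*\↓L) = [qh, vqq, dhq, hqvq, hdhhv, dvvvq].


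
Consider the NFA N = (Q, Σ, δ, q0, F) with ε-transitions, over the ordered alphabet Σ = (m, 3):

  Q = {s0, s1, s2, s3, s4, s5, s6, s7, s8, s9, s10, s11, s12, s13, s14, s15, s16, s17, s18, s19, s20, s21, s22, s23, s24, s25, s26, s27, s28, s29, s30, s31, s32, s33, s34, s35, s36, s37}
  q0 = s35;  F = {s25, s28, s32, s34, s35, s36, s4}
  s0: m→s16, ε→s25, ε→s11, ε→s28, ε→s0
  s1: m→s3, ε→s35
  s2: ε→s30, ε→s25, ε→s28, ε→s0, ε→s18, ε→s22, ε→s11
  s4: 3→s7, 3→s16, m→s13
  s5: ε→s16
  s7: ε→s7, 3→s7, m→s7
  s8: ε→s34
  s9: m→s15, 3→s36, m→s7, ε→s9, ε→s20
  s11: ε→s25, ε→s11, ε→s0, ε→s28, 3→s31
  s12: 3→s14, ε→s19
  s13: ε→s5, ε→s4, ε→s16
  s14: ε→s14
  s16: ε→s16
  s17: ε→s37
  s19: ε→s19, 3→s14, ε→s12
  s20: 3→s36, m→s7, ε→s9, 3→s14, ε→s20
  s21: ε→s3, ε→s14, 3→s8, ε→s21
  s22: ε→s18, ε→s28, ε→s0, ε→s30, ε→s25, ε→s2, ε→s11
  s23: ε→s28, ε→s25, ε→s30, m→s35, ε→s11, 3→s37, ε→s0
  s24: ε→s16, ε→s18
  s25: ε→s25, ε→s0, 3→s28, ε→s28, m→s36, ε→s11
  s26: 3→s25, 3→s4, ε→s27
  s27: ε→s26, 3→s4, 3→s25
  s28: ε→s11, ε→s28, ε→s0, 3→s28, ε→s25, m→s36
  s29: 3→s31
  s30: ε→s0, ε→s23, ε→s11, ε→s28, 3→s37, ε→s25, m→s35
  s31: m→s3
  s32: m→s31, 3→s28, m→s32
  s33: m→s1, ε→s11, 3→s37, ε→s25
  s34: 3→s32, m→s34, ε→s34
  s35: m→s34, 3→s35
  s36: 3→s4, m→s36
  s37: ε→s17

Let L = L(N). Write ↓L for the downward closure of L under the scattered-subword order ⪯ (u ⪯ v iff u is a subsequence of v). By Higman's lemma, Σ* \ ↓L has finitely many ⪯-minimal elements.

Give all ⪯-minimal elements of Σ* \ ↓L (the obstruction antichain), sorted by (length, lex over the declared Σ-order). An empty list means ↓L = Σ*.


|Q|=38, |F|=7, |δ|=110 (68 ε).
min D↑ (7 st, q0=0, F={6}): 0:m→1,3→0 1:m→1,3→2 2:m→2,3→3 3:m→4,3→3 4:m→4,3→5 5:m→5,3→6 6:m→6,3→6.
'm33m33': |S_i|=[15, 14, 13, 12, 7, 5, 2] end={s16,s7} ∉↓L; 6/6 deletions ∈↓L.
1 minimals (antichain).

Antichain: [m33m33].


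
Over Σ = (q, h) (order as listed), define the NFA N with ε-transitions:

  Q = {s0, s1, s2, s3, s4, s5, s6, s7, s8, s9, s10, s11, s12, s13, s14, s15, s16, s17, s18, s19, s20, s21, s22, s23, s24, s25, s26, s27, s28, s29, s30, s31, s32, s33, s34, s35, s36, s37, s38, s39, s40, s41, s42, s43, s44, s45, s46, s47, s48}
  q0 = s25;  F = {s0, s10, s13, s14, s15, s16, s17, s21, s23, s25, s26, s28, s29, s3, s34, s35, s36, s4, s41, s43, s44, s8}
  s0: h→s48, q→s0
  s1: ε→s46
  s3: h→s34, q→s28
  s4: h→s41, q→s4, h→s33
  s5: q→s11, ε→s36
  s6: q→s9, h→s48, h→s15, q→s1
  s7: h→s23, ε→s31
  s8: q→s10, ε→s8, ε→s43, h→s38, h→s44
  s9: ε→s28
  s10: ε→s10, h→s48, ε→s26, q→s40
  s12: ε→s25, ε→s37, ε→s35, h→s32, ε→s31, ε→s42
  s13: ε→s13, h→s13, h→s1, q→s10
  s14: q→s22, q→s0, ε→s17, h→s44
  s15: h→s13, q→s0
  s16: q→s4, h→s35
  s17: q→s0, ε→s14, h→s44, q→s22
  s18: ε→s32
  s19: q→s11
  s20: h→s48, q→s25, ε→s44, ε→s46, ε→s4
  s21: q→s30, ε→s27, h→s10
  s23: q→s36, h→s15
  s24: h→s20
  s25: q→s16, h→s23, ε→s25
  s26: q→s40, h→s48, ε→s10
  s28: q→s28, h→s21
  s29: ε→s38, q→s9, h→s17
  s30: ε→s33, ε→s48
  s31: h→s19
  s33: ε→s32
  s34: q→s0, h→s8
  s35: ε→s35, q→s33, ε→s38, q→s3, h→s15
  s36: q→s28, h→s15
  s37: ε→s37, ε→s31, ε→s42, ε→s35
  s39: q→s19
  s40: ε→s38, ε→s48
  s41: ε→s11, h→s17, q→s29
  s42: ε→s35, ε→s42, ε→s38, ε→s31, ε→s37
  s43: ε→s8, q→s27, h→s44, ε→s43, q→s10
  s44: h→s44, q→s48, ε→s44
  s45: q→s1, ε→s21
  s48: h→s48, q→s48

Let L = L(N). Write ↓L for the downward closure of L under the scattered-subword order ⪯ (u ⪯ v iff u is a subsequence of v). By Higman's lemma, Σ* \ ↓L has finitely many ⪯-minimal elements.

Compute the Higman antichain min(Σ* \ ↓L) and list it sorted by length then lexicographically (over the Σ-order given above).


|Q|=49, |F|=22, |δ|=112 (45 ε).
min D↑ (20 st, q0=0, F={16}): 0:q→1,h→2 1:q→3,h→4 2:q→5,h→6 3:q→3,h→7 4:q→8,h→6 5:q→9,h→6 6:q→10,h→11 7:q→12,h→13 8:q→9,h→14 9:q→9,h→15 10:q→10,h→16 11:q→17,h→11 12:q→9,h→13 13:q→10,h→18 14:q→10,h→19 15:q→16,h→17 16:q→16,h→16 17:q→16,h→16 18:q→16,h→18 19:q→17,h→18 [Hopcroft].
'hhqh': |S_i|=[34, 31, 22, 11, 1] end={s48} ∉↓L; 4/4 del acc.
'hqqhq': |S_i|=[34, 31, 27, 14, 10, 6] end={s30,s32,s33,s38,s40,s48} ∉↓L; 5/5 single-dels accept.
'hhhqq': N↓-sim [34, 31, 22, 12, 6, 3] end={s38,s40,s48} rej; 5/5 deletions ∈↓L.
'qqhhhq': run [34, 32, 25, 23, 17, 6, 3] end={s38,s40,s48} — reject; 6/6 single-dels accept.
'hqqhhh': N↓-sim [34, 31, 27, 14, 10, 5, 1] end={s48} rej; 6/6 deletions ∈↓L.
5 minimals (antichain).

min(Σ*\↓L) = [hhqh, hqqhq, hhhqq, qqhhhq, hqqhhh].


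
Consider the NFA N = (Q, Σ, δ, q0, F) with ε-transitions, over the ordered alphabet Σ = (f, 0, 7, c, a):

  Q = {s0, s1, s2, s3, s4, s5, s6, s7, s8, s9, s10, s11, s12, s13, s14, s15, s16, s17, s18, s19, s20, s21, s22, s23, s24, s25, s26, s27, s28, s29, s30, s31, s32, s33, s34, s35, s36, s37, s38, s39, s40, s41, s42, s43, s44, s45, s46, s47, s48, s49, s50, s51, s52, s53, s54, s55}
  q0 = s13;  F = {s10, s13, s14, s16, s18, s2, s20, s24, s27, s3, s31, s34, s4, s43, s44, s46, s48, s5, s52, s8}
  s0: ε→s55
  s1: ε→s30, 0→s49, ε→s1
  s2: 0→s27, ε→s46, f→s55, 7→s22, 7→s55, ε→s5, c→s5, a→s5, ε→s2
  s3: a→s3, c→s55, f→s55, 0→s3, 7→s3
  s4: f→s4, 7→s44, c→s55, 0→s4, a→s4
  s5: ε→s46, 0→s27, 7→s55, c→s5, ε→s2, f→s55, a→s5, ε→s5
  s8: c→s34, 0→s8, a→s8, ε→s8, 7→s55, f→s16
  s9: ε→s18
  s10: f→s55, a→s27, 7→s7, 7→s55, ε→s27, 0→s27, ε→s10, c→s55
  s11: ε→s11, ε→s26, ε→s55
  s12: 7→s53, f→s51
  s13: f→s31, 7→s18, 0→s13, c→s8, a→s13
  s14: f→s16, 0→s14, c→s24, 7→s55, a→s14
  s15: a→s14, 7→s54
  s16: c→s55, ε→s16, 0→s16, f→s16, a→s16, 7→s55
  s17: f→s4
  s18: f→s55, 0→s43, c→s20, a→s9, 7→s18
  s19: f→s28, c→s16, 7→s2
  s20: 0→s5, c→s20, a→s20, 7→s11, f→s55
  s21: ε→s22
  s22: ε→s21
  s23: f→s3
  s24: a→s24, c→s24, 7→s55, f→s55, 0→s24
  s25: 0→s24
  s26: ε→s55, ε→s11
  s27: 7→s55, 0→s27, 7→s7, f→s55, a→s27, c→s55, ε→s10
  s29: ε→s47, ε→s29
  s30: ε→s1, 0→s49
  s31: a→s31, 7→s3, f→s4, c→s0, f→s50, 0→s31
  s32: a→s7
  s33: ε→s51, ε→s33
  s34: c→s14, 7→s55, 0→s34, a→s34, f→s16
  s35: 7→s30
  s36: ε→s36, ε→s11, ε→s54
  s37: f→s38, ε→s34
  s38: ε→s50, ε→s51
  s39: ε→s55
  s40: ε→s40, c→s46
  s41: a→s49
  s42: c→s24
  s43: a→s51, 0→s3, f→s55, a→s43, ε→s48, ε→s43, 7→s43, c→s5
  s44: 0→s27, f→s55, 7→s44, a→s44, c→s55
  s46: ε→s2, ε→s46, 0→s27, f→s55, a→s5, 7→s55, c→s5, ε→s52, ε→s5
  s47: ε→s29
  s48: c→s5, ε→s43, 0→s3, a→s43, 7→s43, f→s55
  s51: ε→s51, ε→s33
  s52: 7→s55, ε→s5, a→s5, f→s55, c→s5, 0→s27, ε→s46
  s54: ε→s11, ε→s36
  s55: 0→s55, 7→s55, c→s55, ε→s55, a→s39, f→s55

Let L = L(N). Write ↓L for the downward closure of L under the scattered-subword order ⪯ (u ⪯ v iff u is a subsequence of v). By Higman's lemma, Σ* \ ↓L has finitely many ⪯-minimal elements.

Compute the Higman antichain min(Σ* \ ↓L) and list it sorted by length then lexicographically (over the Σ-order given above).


|Q|=56, |F|=20, |δ|=178 (50 ε).
min D↑ (16 st, q0=0, F={6}): 0:f→1,0→0,7→2,c→3,a→0 1:f→4,0→1,7→5,c→6,a→1 2:f→6,0→7,7→2,c→8,a→2 3:f→9,0→3,7→6,c→10,a→3 4:f→4,0→4,7→11,c→6,a→4 5:f→6,0→5,7→5,c→6,a→5 6:f→6,0→6,7→6,c→6,a→6 7:f→6,0→5,7→7,c→12,a→7 8:f→6,0→12,7→6,c→8,a→8 9:f→9,0→9,7→6,c→6,a→9 10:f→9,0→10,7→6,c→13,a→10 11:f→6,0→14,7→11,c→6,a→11 12:f→6,0→14,7→6,c→12,a→12 13:f→9,0→13,7→6,c→15,a→13 14:f→6,0→14,7→6,c→6,a→14 15:f→6,0→15,7→6,c→15,a→15.
'fc': run [32, 12, 3] end={s0,s39,s55} rej; 2/2 deletions ∈↓L.
'7f': |S_i|=[32, 22, 2] end={s39,s55} ∉↓L; 2/2 deletions ∈↓L.
'c7': |S_i|=[32, 20, 7] end={s11,s21,s22,s26,s39,s55,s7} ∉↓L; 2/2 single-dels accept.
'700c': run [32, 22, 16, 6, 2] end={s39,s55} — reject; 4/4 del acc.
'ff707': |S_i|=[32, 12, 9, 6, 5, 3] end={s39,s55,s7} rej; 5/5 single-dels accept.
'ccccf': |S_i|=[32, 20, 18, 17, 15, 2] end={s39,s55} rej; 5/5 single-dels accept.
6 minimals (antichain).

Antichain: [fc, 7f, c7, 700c, ff707, ccccf].
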